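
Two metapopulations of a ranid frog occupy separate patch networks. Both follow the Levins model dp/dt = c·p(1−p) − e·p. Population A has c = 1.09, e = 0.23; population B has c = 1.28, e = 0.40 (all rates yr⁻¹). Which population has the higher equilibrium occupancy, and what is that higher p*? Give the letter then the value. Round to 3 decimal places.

A: p*_A = 1 − 0.23/1.09 = 0.7890.
B: p*_B = 1 − 0.40/1.28 = 0.6875.
A is higher at 0.7890.

A, 0.789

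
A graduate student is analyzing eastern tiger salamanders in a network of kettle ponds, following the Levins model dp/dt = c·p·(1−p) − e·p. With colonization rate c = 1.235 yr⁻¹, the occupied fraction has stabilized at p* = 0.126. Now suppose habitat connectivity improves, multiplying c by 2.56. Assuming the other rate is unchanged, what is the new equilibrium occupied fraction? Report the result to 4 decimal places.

Balance c(1−p*) = e gives e = 1.235×(1 − 0.12600) = 1.07939.
New p* = 1 − e/c = 1 − 1.07939/3.16160 = 0.65859.

0.6586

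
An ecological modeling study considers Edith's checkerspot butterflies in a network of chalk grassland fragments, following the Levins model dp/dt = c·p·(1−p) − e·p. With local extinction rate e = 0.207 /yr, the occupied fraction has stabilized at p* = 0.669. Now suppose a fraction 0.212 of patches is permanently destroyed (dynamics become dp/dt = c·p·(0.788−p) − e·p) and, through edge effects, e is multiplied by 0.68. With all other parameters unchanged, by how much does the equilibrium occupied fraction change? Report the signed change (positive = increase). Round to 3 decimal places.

Balance c(1−p*) = e gives c = e/(1 − 0.66900) = 0.207/0.33100 = 0.62538.
New p* = 0.788 − e/c = 0.788 − 0.14076/0.62538 = 0.56292.
Δp* = 0.56292 − 0.66900 = -0.10608.

-0.106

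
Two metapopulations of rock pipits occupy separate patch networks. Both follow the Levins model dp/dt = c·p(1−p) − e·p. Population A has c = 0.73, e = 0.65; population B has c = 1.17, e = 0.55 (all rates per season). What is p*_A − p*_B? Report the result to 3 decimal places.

A: p*_A = 1 − 0.65/0.73 = 0.1096.
B: p*_B = 1 − 0.55/1.17 = 0.5299.
p*_A − p*_B = 0.1096 − 0.5299 = -0.4203.

-0.420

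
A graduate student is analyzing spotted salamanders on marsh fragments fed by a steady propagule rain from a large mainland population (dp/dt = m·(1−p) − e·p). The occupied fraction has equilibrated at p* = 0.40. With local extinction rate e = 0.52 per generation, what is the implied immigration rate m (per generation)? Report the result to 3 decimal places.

At equilibrium m(1−p*) = e·p*, so m = e·p*/(1−p*).
m = 0.52 × 0.40 / 0.6000 = 0.2080/0.6000 = 0.3467.

0.347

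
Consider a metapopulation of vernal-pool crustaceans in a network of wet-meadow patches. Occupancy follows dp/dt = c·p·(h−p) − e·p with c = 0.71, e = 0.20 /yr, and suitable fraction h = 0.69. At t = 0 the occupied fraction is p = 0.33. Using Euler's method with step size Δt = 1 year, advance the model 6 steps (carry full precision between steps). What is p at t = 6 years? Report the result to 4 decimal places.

0.3954

Update rule: p ← p + [c·p·(h−p) − e·p]·Δt with Δt = 1.
step 1: Δp = +0.01835, p = 0.34835
step 2: Δp = +0.01483, p = 0.36318
step 3: Δp = +0.01164, p = 0.37482
step 4: Δp = +0.00891, p = 0.38373
step 5: Δp = +0.00670, p = 0.39043
step 6: Δp = +0.00496, p = 0.39538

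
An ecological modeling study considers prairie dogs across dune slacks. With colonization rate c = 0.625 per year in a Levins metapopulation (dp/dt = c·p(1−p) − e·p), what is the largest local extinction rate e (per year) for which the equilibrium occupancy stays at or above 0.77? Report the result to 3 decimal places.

0.144

1 − e/c ≥ 0.77 ⇒ e ≤ c(1 − 0.77) = 0.625 × 0.2300.
e_max = 0.1437.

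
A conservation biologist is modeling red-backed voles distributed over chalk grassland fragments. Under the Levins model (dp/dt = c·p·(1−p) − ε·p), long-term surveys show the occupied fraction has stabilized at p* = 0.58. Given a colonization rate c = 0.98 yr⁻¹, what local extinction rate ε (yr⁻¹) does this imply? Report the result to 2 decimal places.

At equilibrium c(1−p*) = ε.
ε = 0.98 × (1 − 0.58) = 0.98 × 0.4200 = 0.4116.

0.41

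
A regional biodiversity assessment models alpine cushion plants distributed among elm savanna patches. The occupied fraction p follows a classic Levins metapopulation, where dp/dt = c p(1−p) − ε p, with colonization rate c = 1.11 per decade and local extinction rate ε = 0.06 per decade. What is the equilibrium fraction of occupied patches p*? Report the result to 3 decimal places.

Setting dp/dt = 0 and dividing through by p* gives c·(1−p*) = ε.
So p* = 1 − ε/c = 1 − 0.06/1.11 = 1 − 0.0541 = 0.9459.

0.946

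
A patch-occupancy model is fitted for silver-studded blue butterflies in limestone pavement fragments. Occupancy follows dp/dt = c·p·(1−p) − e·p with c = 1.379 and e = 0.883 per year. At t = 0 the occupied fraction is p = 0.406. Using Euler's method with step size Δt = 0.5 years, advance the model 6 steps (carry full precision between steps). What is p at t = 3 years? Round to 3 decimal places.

Update rule: p ← p + [c·p·(1−p) − e·p]·Δt with Δt = 0.5.
  1  |  dp/dt·Δt = -0.012966  |  p_1 = 0.393034
  2  |  dp/dt·Δt = -0.009038  |  p_2 = 0.383995
  3  |  dp/dt·Δt = -0.006438  |  p_3 = 0.377558
  4  |  dp/dt·Δt = -0.004654  |  p_4 = 0.372904
  5  |  dp/dt·Δt = -0.003400  |  p_5 = 0.369504
  6  |  dp/dt·Δt = -0.002503  |  p_6 = 0.367001

0.367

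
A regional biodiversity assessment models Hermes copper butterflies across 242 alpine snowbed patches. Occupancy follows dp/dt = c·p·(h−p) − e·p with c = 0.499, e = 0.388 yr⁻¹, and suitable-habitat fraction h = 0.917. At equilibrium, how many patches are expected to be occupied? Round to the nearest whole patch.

p* = h − e/c = 0.917 − 0.7776 = 0.1394.
Expected occupied patches = N × p* = 242 × 0.1394 = 33.75 ≈ 34.

34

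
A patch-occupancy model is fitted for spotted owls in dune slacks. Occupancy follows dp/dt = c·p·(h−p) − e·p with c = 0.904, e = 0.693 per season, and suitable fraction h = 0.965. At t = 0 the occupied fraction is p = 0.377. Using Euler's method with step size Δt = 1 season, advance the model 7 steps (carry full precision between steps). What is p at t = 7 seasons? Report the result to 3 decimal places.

0.222

Update rule: p ← p + [c·p·(h−p) − e·p]·Δt with Δt = 1.
t = 1: p = 0.37700 + (-0.06087) = 0.31613
t = 2: p = 0.31613 + (-0.03364) = 0.28249
t = 3: p = 0.28249 + (-0.02147) = 0.26102
t = 4: p = 0.26102 + (-0.01477) = 0.24624
t = 5: p = 0.24624 + (-0.01065) = 0.23560
t = 6: p = 0.23560 + (-0.00792) = 0.22767
t = 7: p = 0.22767 + (-0.00602) = 0.22165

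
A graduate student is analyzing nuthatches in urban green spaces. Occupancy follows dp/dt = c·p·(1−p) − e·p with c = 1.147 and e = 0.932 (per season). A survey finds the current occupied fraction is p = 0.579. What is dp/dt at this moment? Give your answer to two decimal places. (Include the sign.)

Colonization term: c·p·(1−p) = 1.147×0.579×0.4210 = 0.27959.
Extinction term: e·p = 0.53963.
dp/dt = 0.27959 − 0.53963 = -0.26004.

-0.26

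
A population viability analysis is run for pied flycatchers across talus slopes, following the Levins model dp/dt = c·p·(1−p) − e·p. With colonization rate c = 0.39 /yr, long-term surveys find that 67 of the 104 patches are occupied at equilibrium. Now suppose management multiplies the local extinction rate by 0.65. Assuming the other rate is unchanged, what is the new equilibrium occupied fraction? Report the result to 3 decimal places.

0.769

Observed p* = 67/104 = 0.64423.
Balance c(1−p*) = e gives e = 0.39×(1 − 0.64423) = 0.13875.
New p* = 1 − e/c = 1 − 0.09019/0.39000 = 0.76874.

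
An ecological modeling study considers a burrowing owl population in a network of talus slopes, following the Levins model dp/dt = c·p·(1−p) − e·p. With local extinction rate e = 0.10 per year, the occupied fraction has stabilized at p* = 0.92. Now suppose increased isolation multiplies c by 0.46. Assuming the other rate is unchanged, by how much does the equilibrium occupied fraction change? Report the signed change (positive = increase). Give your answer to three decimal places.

Balance c(1−p*) = e gives c = e/(1 − 0.92000) = 0.10/0.08000 = 1.25000.
New p* = 1 − e/c = 1 − 0.10000/0.57500 = 0.82609.
Δp* = 0.82609 − 0.92000 = -0.09391.

-0.094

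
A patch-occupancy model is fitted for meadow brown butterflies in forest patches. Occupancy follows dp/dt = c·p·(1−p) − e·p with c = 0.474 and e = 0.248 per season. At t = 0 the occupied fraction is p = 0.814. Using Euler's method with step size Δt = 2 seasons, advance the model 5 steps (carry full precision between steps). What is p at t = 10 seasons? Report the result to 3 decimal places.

Update rule: p ← p + [c·p·(1−p) − e·p]·Δt with Δt = 2.
t = 2: p = 0.81400 + (-0.26021) = 0.55379
t = 4: p = 0.55379 + (-0.04042) = 0.51337
t = 6: p = 0.51337 + (-0.01780) = 0.49557
t = 8: p = 0.49557 + (-0.00882) = 0.48675
t = 10: p = 0.48675 + (-0.00459) = 0.48215

0.482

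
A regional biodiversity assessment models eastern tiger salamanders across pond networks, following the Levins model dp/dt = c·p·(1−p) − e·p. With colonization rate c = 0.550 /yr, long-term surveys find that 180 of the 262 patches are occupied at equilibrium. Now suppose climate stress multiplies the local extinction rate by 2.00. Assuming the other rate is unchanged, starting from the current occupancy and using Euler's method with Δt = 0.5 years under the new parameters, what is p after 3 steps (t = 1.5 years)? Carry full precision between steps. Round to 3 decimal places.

0.550

Observed p* = 180/262 = 0.68702.
Balance c(1−p*) = e gives e = 0.550×(1 − 0.68702) = 0.17214.
Starting from p₀ = 0.68702; update p ← p + (dp/dt)·Δt with the new parameters.
step 1: Δp = -0.05913, p = 0.62789
step 2: Δp = -0.04383, p = 0.58406
step 3: Δp = -0.03373, p = 0.55033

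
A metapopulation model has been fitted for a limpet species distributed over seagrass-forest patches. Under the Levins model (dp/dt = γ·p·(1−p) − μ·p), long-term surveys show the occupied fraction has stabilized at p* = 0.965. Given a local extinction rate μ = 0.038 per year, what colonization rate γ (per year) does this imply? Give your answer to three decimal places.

At equilibrium γ(1−p*) = μ, so γ = μ/(1−p*).
γ = 0.038/(1 − 0.965) = 0.038/0.0350 = 1.0857.

1.086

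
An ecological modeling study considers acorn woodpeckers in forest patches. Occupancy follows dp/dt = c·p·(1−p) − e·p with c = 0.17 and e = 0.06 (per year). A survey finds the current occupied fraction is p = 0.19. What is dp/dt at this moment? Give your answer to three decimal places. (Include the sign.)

Colonization term: c·p·(1−p) = 0.17×0.19×0.8100 = 0.02616.
Extinction term: e·p = 0.01140.
dp/dt = 0.02616 − 0.01140 = 0.01476.

0.015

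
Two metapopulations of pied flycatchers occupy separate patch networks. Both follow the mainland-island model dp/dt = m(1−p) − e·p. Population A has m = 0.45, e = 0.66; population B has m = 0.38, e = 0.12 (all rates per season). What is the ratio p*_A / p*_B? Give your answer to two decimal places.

0.53

A: p*_A = m/(m+e) = 0.45/1.1100 = 0.4054.
B: p*_B = 0.38/0.5000 = 0.7600.
p*_A / p*_B = 0.4054/0.7600 = 0.5334.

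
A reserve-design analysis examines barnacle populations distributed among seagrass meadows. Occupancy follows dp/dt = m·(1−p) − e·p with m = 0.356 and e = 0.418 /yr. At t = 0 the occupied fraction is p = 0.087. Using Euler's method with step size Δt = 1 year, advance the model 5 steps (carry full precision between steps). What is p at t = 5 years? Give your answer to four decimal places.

0.4597

Update rule: p ← p + [m·(1−p) − e·p]·Δt with Δt = 1.
  1  |  dp/dt·Δt = +0.288662  |  p_1 = 0.375662
  2  |  dp/dt·Δt = +0.065238  |  p_2 = 0.440900
  3  |  dp/dt·Δt = +0.014744  |  p_3 = 0.455643
  4  |  dp/dt·Δt = +0.003332  |  p_4 = 0.458975
  5  |  dp/dt·Δt = +0.000753  |  p_5 = 0.459728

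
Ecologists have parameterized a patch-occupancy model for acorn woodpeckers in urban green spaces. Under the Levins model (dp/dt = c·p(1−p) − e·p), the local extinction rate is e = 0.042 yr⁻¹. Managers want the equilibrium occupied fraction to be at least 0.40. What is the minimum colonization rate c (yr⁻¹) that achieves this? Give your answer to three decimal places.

p* = 1 − e/c ≥ 0.40 requires e/c ≤ 0.6000, i.e. c ≥ e/0.6000.
c_min = 0.042/0.6000 = 0.0700.

0.070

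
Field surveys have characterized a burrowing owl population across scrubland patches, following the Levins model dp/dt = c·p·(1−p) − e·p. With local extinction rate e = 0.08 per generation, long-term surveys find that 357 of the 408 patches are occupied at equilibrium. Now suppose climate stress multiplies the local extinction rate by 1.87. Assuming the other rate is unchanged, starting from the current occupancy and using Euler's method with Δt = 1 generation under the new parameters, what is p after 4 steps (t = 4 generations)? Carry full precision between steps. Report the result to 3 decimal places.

Observed p* = 357/408 = 0.87500.
Balance c(1−p*) = e gives c = e/(1 − 0.87500) = 0.08/0.12500 = 0.64000.
Starting from p₀ = 0.87500; update p ← p + (dp/dt)·Δt with the new parameters.
step 1: Δp = -0.06090, p = 0.81410
step 2: Δp = -0.02493, p = 0.78917
step 3: Δp = -0.01158, p = 0.77759
step 4: Δp = -0.00565, p = 0.77195

0.772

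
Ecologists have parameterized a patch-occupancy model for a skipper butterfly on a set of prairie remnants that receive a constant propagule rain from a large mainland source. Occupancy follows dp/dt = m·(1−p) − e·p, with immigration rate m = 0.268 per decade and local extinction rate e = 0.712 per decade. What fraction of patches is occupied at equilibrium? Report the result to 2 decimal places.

At equilibrium the propagule rain into empty patches balances local extinction: m(1−p*) = e·p*.
p* = m/(m+e) = 0.268/(0.268+0.712) = 0.268/0.9800 = 0.2735.

0.27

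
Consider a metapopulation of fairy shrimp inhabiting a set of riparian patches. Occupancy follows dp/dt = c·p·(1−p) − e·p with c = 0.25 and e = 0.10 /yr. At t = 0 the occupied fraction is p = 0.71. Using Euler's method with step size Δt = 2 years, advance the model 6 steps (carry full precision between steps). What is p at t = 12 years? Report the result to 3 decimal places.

0.610

Update rule: p ← p + [c·p·(1−p) − e·p]·Δt with Δt = 2.
step 1: Δp = -0.03905, p = 0.67095
step 2: Δp = -0.02380, p = 0.64715
step 3: Δp = -0.01526, p = 0.63189
step 4: Δp = -0.01008, p = 0.62182
step 5: Δp = -0.00678, p = 0.61503
step 6: Δp = -0.00462, p = 0.61041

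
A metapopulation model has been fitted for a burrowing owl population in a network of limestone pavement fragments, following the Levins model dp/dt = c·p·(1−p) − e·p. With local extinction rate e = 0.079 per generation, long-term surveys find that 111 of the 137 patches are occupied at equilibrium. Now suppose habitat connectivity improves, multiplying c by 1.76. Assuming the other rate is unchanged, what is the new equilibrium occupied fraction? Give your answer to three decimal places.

Observed p* = 111/137 = 0.81022.
Balance c(1−p*) = e gives c = e/(1 − 0.81022) = 0.079/0.18978 = 0.41627.
New p* = 1 − e/c = 1 − 0.07900/0.73264 = 0.89217.

0.892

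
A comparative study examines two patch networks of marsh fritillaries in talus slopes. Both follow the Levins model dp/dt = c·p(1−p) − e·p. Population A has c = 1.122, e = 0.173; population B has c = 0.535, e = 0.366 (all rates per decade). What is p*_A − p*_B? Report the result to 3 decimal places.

A: p*_A = 1 − 0.173/1.122 = 0.8458.
B: p*_B = 1 − 0.366/0.535 = 0.3159.
p*_A − p*_B = 0.8458 − 0.3159 = 0.5299.

0.530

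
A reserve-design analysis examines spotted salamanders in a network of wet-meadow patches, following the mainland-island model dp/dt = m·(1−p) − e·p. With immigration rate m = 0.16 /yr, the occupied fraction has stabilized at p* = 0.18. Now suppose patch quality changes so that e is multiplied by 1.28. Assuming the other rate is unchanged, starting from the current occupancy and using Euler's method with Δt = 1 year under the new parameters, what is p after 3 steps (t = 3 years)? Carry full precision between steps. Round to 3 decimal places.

0.146

Balance m(1−p*) = e·p* gives e = m(1−p*)/p* = 0.16×0.82000/0.18000 = 0.72889.
Starting from p₀ = 0.18000; update p ← p + (dp/dt)·Δt with the new parameters.
p: 0.18000 → 0.14326  (Δp = -0.03674)
p: 0.14326 → 0.14668  (Δp = +0.00342)
p: 0.14668 → 0.14636  (Δp = -0.00032)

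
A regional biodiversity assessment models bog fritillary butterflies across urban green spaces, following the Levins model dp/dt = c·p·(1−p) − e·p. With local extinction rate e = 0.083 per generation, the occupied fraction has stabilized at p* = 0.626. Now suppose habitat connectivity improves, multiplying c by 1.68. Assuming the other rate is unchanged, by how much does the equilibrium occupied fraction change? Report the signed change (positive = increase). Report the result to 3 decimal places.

0.151

Balance c(1−p*) = e gives c = e/(1 − 0.62600) = 0.083/0.37400 = 0.22193.
New p* = 1 − e/c = 1 − 0.08300/0.37284 = 0.77738.
Δp* = 0.77738 − 0.62600 = +0.15138.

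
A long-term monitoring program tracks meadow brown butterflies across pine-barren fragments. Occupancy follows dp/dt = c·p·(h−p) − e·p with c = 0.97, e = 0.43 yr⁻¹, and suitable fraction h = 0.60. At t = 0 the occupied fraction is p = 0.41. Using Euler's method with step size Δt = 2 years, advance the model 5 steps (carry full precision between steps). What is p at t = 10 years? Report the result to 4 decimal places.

0.1654

Update rule: p ← p + [c·p·(h−p) − e·p]·Δt with Δt = 2.
step 1: Δp = -0.20147, p = 0.20853
step 2: Δp = -0.02097, p = 0.18756
step 3: Δp = -0.01123, p = 0.17633
step 4: Δp = -0.00672, p = 0.16962
step 5: Δp = -0.00425, p = 0.16537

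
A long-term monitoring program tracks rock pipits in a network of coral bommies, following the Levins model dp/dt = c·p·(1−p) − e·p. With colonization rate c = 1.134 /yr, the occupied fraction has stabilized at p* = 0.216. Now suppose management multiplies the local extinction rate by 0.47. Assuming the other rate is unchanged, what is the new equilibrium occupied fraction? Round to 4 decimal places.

Balance c(1−p*) = e gives e = 1.134×(1 − 0.21600) = 0.88906.
New p* = 1 − e/c = 1 − 0.41786/1.13400 = 0.63152.

0.6315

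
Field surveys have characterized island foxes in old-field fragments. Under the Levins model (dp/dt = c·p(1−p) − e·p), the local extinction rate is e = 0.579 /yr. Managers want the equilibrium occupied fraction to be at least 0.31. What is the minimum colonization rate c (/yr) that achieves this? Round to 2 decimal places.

p* = 1 − e/c ≥ 0.31 requires e/c ≤ 0.6900, i.e. c ≥ e/0.6900.
c_min = 0.579/0.6900 = 0.8391.

0.84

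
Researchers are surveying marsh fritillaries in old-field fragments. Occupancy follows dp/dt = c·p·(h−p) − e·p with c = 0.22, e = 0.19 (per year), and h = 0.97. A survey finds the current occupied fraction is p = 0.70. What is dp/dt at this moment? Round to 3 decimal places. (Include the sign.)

Colonization term: c·p·(h−p) = 0.22×0.70×0.2700 = 0.04158.
Extinction term: e·p = 0.13300.
dp/dt = 0.04158 − 0.13300 = -0.09142.

-0.091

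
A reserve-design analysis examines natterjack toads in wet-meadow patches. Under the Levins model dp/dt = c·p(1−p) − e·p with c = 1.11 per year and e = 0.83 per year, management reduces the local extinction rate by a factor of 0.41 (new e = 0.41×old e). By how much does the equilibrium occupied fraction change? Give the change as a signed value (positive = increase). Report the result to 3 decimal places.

0.441

Before: p* = 1 − 0.83/1.11 = 0.2523.
After the change, c = 1.11, e = 0.3403, so p* = 1 − 0.3403/1.11 = 0.6934.
Δp* = 0.6934 − 0.2523 = +0.4412.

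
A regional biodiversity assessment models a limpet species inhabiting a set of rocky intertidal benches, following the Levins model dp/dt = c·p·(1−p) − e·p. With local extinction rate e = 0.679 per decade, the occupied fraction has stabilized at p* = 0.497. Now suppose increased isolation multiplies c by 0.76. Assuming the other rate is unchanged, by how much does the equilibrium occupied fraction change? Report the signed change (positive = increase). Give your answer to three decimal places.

Balance c(1−p*) = e gives c = e/(1 − 0.49700) = 0.679/0.50300 = 1.34990.
New p* = 1 − e/c = 1 − 0.67900/1.02592 = 0.33816.
Δp* = 0.33816 − 0.49700 = -0.15884.

-0.159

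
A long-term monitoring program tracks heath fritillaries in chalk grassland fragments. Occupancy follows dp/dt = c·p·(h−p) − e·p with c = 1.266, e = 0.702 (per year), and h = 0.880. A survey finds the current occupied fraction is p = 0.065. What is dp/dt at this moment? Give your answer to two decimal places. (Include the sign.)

Colonization term: c·p·(h−p) = 1.266×0.065×0.8150 = 0.06707.
Extinction term: e·p = 0.04563.
dp/dt = 0.06707 − 0.04563 = 0.02144.

0.02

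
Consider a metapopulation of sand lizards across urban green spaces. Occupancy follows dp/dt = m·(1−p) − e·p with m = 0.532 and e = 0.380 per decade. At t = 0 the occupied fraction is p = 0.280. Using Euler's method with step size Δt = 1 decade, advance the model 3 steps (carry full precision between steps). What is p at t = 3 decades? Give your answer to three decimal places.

0.583

Update rule: p ← p + [m·(1−p) − e·p]·Δt with Δt = 1.
p: 0.28000 → 0.55664  (Δp = +0.27664)
p: 0.55664 → 0.58098  (Δp = +0.02434)
p: 0.58098 → 0.58313  (Δp = +0.00214)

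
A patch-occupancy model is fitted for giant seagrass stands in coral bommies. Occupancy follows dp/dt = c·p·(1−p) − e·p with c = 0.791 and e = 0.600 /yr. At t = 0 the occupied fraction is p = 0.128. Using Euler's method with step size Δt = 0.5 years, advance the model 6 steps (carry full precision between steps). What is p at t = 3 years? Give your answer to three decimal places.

0.161

Update rule: p ← p + [c·p·(1−p) − e·p]·Δt with Δt = 0.5.
p: 0.12800 → 0.13374  (Δp = +0.00574)
p: 0.13374 → 0.13944  (Δp = +0.00570)
p: 0.13944 → 0.14507  (Δp = +0.00563)
p: 0.14507 → 0.15060  (Δp = +0.00553)
p: 0.15060 → 0.15601  (Δp = +0.00541)
p: 0.15601 → 0.16128  (Δp = +0.00527)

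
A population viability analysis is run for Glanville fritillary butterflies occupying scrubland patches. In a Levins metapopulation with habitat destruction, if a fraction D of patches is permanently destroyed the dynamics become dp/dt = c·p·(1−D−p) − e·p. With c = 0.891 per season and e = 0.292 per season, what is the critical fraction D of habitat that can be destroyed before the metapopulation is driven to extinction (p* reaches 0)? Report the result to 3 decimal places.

The nontrivial equilibrium is p* = (1−D) − e/c; extinction occurs when this hits zero.
So D_crit = 1 − e/c = 1 − 0.292/0.891 = 1 − 0.3277 = 0.6723.
This equals the undisturbed p*, a classic result of Lande's extension.

0.672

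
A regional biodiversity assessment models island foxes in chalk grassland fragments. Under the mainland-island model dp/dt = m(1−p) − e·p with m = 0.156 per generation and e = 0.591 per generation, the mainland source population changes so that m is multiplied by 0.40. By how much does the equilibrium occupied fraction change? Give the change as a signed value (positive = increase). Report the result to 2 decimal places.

-0.11

Before: p* = 0.156/(0.156+0.591) = 0.2088.
After: m = 0.0624, e = 0.591; p* = 0.0624/0.6534 = 0.0955.
Δp* = 0.0955 − 0.2088 = -0.1133.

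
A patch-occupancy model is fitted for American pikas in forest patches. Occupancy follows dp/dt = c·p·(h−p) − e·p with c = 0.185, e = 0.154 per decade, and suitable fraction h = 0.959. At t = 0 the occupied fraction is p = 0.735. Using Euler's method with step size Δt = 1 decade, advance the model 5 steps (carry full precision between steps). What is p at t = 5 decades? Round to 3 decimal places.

Update rule: p ← p + [c·p·(h−p) − e·p]·Δt with Δt = 1.
step 1: Δp = -0.08273, p = 0.65227
step 2: Δp = -0.06344, p = 0.58883
step 3: Δp = -0.05036, p = 0.53848
step 4: Δp = -0.04103, p = 0.49744
step 5: Δp = -0.03413, p = 0.46331

0.463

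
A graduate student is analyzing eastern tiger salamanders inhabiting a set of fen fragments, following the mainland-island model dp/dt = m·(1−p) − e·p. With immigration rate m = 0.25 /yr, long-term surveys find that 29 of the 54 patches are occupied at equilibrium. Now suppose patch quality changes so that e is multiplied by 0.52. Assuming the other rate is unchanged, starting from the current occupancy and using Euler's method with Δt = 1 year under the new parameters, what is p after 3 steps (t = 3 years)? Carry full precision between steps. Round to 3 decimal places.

0.651

Observed p* = 29/54 = 0.53704.
Balance m(1−p*) = e·p* gives e = m(1−p*)/p* = 0.25×0.46296/0.53704 = 0.21552.
Starting from p₀ = 0.53704; update p ← p + (dp/dt)·Δt with the new parameters.
step 1: Δp = +0.05556, p = 0.59259
step 2: Δp = +0.03544, p = 0.62803
step 3: Δp = +0.02261, p = 0.65064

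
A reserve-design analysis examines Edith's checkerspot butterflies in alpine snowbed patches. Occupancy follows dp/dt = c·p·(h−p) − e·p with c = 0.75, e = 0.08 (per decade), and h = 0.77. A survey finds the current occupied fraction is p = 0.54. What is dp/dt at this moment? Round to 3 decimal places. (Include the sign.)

0.050

Colonization term: c·p·(h−p) = 0.75×0.54×0.2300 = 0.09315.
Extinction term: e·p = 0.04320.
dp/dt = 0.09315 − 0.04320 = 0.04995.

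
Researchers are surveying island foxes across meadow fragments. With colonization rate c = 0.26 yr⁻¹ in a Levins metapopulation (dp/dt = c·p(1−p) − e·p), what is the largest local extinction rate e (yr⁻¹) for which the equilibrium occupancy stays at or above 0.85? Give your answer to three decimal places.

1 − e/c ≥ 0.85 ⇒ e ≤ c(1 − 0.85) = 0.26 × 0.1500.
e_max = 0.0390.

0.039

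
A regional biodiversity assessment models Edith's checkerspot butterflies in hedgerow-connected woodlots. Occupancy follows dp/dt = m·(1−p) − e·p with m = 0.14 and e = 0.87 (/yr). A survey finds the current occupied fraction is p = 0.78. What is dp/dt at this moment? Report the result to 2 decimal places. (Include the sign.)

Colonization term: m·(1−p) = 0.14×0.2200 = 0.03080.
Extinction term: e·p = 0.67860.
dp/dt = 0.03080 − 0.67860 = -0.64780.

-0.65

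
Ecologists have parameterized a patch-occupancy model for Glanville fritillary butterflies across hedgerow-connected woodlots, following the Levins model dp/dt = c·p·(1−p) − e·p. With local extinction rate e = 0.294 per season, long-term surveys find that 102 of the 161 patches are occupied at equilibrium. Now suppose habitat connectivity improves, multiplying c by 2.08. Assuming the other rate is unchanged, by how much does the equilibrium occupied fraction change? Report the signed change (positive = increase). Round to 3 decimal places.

Observed p* = 102/161 = 0.63354.
Balance c(1−p*) = e gives c = e/(1 − 0.63354) = 0.294/0.36646 = 0.80227.
New p* = 1 − e/c = 1 − 0.29400/1.66872 = 0.82382.
Δp* = 0.82382 − 0.63354 = +0.19028.

0.190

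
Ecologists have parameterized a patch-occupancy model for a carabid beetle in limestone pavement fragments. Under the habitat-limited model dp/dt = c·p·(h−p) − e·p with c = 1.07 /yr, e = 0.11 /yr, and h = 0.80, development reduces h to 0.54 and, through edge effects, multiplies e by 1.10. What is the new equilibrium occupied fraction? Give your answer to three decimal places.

Before: p* = h − e/c = 0.80 − 0.11/1.07 = 0.80 − 0.1028 = 0.6972.
After: c = 1.07, e = 0.121, h = 0.54; p* = 0.54 − 0.121/1.07 = 0.4269.

0.427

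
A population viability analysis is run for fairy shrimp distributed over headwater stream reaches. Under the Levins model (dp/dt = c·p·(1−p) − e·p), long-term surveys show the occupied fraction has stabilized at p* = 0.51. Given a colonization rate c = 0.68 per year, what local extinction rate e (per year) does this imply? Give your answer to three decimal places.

0.333

At equilibrium c(1−p*) = e.
e = 0.68 × (1 − 0.51) = 0.68 × 0.4900 = 0.3332.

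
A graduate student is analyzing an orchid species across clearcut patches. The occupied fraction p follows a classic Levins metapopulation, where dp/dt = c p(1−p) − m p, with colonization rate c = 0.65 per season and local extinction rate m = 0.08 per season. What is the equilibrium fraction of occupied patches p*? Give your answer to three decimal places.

At equilibrium, colonization balances extinction: c·p*·(1−p*) = m·p*.
So p* = 1 − m/c = 1 − 0.08/0.65 = 1 − 0.1231 = 0.8769.

0.877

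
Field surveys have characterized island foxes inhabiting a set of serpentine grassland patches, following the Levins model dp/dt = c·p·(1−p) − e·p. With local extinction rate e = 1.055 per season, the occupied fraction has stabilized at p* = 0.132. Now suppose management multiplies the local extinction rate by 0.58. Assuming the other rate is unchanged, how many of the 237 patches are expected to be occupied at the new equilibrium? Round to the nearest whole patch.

118

Balance c(1−p*) = e gives c = e/(1 − 0.13200) = 1.055/0.86800 = 1.21544.
New p* = 1 − e/c = 1 − 0.61190/1.21544 = 0.49656.
Expected occupied = 237 × 0.49656 = 117.68 ≈ 118.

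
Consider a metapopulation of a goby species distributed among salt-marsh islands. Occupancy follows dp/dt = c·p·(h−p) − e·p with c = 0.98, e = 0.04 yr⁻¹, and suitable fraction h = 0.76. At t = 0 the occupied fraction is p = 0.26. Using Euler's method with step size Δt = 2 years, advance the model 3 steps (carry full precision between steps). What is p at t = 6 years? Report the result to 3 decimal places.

Update rule: p ← p + [c·p·(h−p) − e·p]·Δt with Δt = 2.
p: 0.26000 → 0.49400  (Δp = +0.23400)
p: 0.49400 → 0.71203  (Δp = +0.21803)
p: 0.71203 → 0.72201  (Δp = +0.00998)

0.722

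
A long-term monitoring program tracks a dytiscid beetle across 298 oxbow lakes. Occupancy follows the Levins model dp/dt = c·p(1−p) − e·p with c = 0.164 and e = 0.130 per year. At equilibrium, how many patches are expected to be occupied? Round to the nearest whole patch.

62

p* = 1 − e/c = 1 − 0.130/0.164 = 0.2073.
Expected occupied patches = N × p* = 298 × 0.2073 = 61.78 ≈ 62.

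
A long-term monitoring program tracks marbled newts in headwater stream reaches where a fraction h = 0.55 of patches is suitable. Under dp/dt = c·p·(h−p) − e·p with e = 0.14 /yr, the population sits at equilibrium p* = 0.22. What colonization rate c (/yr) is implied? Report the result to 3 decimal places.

At equilibrium c(h−p*) = e, so c = e/(h−p*).
c = 0.14/(0.55 − 0.22) = 0.14/0.3300 = 0.4242.

0.424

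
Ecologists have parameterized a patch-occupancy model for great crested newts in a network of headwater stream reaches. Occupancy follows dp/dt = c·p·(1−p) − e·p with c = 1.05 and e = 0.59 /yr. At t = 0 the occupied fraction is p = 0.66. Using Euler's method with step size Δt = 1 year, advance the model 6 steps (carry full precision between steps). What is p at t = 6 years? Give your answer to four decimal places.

Update rule: p ← p + [c·p·(1−p) − e·p]·Δt with Δt = 1.
step 1: Δp = -0.15378, p = 0.50622
step 2: Δp = -0.03621, p = 0.47001
step 3: Δp = -0.01575, p = 0.45426
step 4: Δp = -0.00771, p = 0.44655
step 5: Δp = -0.00396, p = 0.44259
step 6: Δp = -0.00209, p = 0.44050

0.4405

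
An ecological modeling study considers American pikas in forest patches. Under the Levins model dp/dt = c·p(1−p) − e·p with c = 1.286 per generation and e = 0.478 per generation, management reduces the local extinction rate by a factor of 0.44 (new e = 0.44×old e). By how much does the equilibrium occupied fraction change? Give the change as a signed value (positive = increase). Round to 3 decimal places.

0.208

Before: p* = 1 − 0.478/1.286 = 0.6283.
After the change, c = 1.286, e = 0.21032, so p* = 1 − 0.21032/1.286 = 0.8365.
Δp* = 0.8365 − 0.6283 = +0.2081.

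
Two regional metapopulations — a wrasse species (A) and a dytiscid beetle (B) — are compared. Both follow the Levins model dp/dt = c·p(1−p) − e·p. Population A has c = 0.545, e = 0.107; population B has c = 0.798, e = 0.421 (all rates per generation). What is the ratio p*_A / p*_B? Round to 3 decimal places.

A: p*_A = 1 − 0.107/0.545 = 0.8037.
B: p*_B = 1 − 0.421/0.798 = 0.4724.
p*_A / p*_B = 0.8037/0.4724 = 1.7011.

1.701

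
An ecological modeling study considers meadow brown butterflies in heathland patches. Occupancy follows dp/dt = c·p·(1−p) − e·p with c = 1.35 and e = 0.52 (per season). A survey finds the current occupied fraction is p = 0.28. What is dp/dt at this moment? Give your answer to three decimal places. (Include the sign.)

0.127

Colonization term: c·p·(1−p) = 1.35×0.28×0.7200 = 0.27216.
Extinction term: e·p = 0.14560.
dp/dt = 0.27216 − 0.14560 = 0.12656.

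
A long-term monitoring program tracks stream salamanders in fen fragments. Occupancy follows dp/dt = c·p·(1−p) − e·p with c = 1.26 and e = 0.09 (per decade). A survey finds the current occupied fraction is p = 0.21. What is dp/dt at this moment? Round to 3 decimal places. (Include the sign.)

Colonization term: c·p·(1−p) = 1.26×0.21×0.7900 = 0.20903.
Extinction term: e·p = 0.01890.
dp/dt = 0.20903 − 0.01890 = 0.19013.

0.190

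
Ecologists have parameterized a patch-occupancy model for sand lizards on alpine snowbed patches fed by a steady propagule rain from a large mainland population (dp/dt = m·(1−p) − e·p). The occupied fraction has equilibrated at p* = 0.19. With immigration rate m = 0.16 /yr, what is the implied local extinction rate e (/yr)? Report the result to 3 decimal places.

At equilibrium m(1−p*) = e·p*, so e = m(1−p*)/p*.
e = 0.16 × 0.8100 / 0.19 = 0.6821.

0.682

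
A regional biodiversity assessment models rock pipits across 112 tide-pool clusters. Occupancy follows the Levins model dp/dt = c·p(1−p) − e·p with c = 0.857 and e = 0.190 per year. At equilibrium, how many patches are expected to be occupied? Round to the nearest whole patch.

87

p* = 1 − e/c = 1 − 0.190/0.857 = 0.7783.
Expected occupied patches = N × p* = 112 × 0.7783 = 87.17 ≈ 87.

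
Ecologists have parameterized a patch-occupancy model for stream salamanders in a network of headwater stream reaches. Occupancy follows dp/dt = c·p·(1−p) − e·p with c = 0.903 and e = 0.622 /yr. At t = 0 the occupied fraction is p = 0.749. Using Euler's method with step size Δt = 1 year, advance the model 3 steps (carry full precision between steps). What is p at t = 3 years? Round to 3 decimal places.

0.365

Update rule: p ← p + [c·p·(1−p) − e·p]·Δt with Δt = 1.
p: 0.74900 → 0.45289  (Δp = -0.29611)
p: 0.45289 → 0.39494  (Δp = -0.05795)
p: 0.39494 → 0.36507  (Δp = -0.02987)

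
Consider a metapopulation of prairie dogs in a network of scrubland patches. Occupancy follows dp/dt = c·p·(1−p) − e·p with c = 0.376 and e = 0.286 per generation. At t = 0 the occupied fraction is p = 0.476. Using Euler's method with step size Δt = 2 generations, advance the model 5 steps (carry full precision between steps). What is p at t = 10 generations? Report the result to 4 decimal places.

Update rule: p ← p + [c·p·(1−p) − e·p]·Δt with Δt = 2.
step 1: Δp = -0.08471, p = 0.39129
step 2: Δp = -0.04471, p = 0.34659
step 3: Δp = -0.02795, p = 0.31864
step 4: Δp = -0.01900, p = 0.29964
step 5: Δp = -0.01358, p = 0.28606

0.2861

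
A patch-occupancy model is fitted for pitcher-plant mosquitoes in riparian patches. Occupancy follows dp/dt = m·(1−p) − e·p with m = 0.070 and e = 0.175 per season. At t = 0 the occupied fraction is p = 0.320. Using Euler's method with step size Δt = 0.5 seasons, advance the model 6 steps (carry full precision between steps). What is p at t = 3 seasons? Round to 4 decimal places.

Update rule: p ← p + [m·(1−p) − e·p]·Δt with Δt = 0.5.
  1  |  dp/dt·Δt = -0.004200  |  p_1 = 0.315800
  2  |  dp/dt·Δt = -0.003686  |  p_2 = 0.312115
  3  |  dp/dt·Δt = -0.003234  |  p_3 = 0.308880
  4  |  dp/dt·Δt = -0.002838  |  p_4 = 0.306043
  5  |  dp/dt·Δt = -0.002490  |  p_5 = 0.303552
  6  |  dp/dt·Δt = -0.002185  |  p_6 = 0.301367

0.3014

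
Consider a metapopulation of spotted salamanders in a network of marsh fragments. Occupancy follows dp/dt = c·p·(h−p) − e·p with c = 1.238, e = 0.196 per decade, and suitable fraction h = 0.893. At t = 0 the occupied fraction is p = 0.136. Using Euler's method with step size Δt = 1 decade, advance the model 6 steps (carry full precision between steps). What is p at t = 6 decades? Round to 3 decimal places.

0.734

Update rule: p ← p + [c·p·(h−p) − e·p]·Δt with Δt = 1.
t = 1: p = 0.13600 + (+0.10080) = 0.23680
t = 2: p = 0.23680 + (+0.14596) = 0.38276
t = 3: p = 0.38276 + (+0.16676) = 0.54952
t = 4: p = 0.54952 + (+0.12597) = 0.67548
t = 5: p = 0.67548 + (+0.04950) = 0.72499
t = 6: p = 0.72499 + (+0.00870) = 0.73369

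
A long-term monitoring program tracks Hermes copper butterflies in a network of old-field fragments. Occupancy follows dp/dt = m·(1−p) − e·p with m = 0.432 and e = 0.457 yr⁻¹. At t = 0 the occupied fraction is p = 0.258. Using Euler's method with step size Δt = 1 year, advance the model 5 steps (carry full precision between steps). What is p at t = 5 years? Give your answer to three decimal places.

Update rule: p ← p + [m·(1−p) − e·p]·Δt with Δt = 1.
t = 1: p = 0.25800 + (+0.20264) = 0.46064
t = 2: p = 0.46064 + (+0.02249) = 0.48313
t = 3: p = 0.48313 + (+0.00250) = 0.48563
t = 4: p = 0.48563 + (+0.00028) = 0.48590
t = 5: p = 0.48590 + (+0.00003) = 0.48594

0.486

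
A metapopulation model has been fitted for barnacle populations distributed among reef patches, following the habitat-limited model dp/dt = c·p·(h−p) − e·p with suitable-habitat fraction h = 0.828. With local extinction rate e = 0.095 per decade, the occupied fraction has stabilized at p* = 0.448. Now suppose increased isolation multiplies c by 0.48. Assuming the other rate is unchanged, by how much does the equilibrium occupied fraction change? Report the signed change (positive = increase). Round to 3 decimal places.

Balance c(h−p*) = e gives c = e/(0.828 − 0.44800) = 0.095/0.38000 = 0.25000.
New p* = 0.828 − e/c = 0.828 − 0.09500/0.12000 = 0.03633.
Δp* = 0.03633 − 0.44800 = -0.41167.

-0.412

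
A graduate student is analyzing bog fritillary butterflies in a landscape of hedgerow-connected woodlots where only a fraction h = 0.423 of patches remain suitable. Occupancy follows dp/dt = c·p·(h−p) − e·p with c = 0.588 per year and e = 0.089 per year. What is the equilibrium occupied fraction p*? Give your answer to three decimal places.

0.272

Setting dp/dt = 0 and dividing by p* gives c·(h−p*) = e.
So p* = h − e/c = 0.423 − 0.089/0.588 = 0.423 − 0.1514 = 0.2716.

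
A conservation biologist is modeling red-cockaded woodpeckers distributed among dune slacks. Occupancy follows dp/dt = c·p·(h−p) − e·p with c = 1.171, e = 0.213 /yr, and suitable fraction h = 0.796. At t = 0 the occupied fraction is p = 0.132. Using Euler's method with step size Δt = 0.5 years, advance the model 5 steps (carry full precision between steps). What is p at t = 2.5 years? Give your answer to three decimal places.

Update rule: p ← p + [c·p·(h−p) − e·p]·Δt with Δt = 0.5.
p: 0.13200 → 0.16926  (Δp = +0.03726)
p: 0.16926 → 0.21334  (Δp = +0.04408)
p: 0.21334 → 0.26340  (Δp = +0.05006)
p: 0.26340 → 0.31749  (Δp = +0.05409)
p: 0.31749 → 0.37263  (Δp = +0.05514)

0.373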